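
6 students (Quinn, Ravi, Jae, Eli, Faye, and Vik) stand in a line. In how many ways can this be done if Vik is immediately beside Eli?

Treat {Vik, Eli} as a single unit. There are 5 units to order, and the pair itself can be ordered 2 ways.
That gives 2 × 5! = 2 × 120 = 240.

240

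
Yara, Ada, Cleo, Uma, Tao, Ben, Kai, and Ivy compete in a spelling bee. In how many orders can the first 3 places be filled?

There are 8 choices for 1st place, 7 for 2nd, and 6 for 3rd.
That gives 8 × 7 × 6 = 336.

336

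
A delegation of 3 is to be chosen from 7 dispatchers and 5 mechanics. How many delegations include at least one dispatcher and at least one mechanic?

175

Unrestricted: C(12,3) = 220 ways to pick any 3 of the 12.
Subtract selections that omit an entire group: no dispatchers → C(5,3) = 10; no mechanics → C(7,3) = 35.
Both groups omitted at once is impossible, so 220 − 45 = 175.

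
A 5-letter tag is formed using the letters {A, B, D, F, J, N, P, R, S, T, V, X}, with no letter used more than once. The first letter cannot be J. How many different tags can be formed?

The first letter has 12−1 = 11 choices (anything except J).
The remaining 4 letters are filled from the other 11 symbols without repetition: 11 × 10 × 9 × 8 = 7920.
Total: 11 × 7920 = 87120.

87120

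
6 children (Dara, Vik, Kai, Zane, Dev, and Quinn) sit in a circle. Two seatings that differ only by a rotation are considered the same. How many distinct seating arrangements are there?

Around a circle, 6 distinct people have 6!/6 = (5)! = 120 rotationally distinct seatings.

120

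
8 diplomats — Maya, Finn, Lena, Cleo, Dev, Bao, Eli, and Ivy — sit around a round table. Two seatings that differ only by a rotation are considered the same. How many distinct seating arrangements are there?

Around a circle, 8 distinct people have 8!/8 = (7)! = 5040 rotationally distinct seatings.

5040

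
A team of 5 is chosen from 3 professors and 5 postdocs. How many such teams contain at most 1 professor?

16

Split by how many professors are chosen (0 through 1).
Sum: C(3,0)·C(5,5) + C(3,1)·C(5,4) = 1 + 15 = 16.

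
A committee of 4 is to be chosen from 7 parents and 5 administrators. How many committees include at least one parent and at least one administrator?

Unrestricted: C(12,4) = 495 ways to pick any 4 of the 12.
Subtract selections that omit an entire group: no parents → C(5,4) = 5; no administrators → C(7,4) = 35.
Both groups omitted at once is impossible, so 495 − 40 = 455.

455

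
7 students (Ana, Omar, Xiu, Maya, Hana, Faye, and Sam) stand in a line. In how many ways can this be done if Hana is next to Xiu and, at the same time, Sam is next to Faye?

Treat {Hana,Xiu} as one block (2 orders) and {Sam,Faye} as another (2 orders).
That leaves 5 units to arrange: 2 × 2 × 5! = 4 × 120 = 480.

480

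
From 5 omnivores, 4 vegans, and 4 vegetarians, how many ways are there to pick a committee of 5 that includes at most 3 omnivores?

1246

Split by how many omnivores are chosen (0 through 3).
Sum: C(5,0)·C(8,5) + C(5,1)·C(8,4) + C(5,2)·C(8,3) + C(5,3)·C(8,2) = 56 + 350 + 560 + 280 = 1246.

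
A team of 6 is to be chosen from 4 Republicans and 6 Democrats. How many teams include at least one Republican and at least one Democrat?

Unrestricted: C(10,6) = 210 ways to pick any 6 of the 10.
Subtract selections that omit an entire group: no Republicans → C(6,6) = 1; no Democrats → C(4,6) = 0.
Both groups omitted at once is impossible, so 210 − 1 = 209.

209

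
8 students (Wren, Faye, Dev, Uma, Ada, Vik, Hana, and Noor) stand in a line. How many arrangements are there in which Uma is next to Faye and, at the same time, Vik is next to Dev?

Treat {Uma,Faye} as one block (2 orders) and {Vik,Dev} as another (2 orders).
That leaves 6 units to arrange: 2 × 2 × 6! = 4 × 720 = 2880.

2880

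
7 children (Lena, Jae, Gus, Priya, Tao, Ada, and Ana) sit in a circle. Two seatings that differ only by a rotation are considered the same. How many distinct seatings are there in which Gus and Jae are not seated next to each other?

All circular seatings of 7 people number (6)! = 720.
Seatings with Gus beside Jae: treat them as a block with 2 internal orders, giving 2 × (5)! = 240.
Subtracting, 720 − 240 = 480.

480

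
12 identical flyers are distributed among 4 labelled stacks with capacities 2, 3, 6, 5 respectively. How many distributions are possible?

Ignoring the caps, the number of non-negative solutions to x_1+…+x_4 = 12 is C(15,3) = 455.
Subtract solutions that violate a single cap (substitute x_i' = x_i − (cap_i+1)): x_1 ≥ 3 gives C(12,3) = 220; x_2 ≥ 4 gives C(11,3) = 165; x_3 ≥ 7 gives C(8,3) = 56; x_4 ≥ 6 gives C(9,3) = 84. Together 525.
Add back pairs where two caps are both exceeded: 56 + 10 + 20 + 4 + 10 + 0 = 100.
By inclusion–exclusion the count is 455 − 525 + 100 = 30.

30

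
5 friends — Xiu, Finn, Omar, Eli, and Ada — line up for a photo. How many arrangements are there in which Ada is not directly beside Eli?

72

Of the 5! = 120 arrangements, those with Ada and Eli adjacent number 2 × 4! = 48 (treat the pair as a block with 2 internal orders).
Complementary counting: 120 − 48 = 72.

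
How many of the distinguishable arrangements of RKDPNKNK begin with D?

420

With the first slot taken by D, it remains to arrange the other 7 letters (RKPNKNK).
Those 7 letters have K appearing 3 times and N appearing twice, giving (7)!/(3!·2!) = 420.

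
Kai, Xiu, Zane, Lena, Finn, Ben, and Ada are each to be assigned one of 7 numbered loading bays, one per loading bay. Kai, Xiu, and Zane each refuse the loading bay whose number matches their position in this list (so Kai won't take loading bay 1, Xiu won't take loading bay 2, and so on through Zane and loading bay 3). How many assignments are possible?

3216

Let Aᵢ (for i ∈ {1, 2, 3}) be the placements that put person i in their forbidden loading bay. Any j of these fix j positions, leaving (7−j)! ways to fill the rest, and there are C(3,j) ways to pick which j.
By inclusion–exclusion, the number of valid placements is Σ_{j=0}^{3} (−1)^j C(3,j)·(7−j)!.
Computing: 5040 − 2160 + 360 − 24 = 3216.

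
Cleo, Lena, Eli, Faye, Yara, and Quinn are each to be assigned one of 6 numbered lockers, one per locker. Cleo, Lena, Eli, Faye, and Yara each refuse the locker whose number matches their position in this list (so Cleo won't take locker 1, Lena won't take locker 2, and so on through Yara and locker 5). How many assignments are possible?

309

Let Aᵢ (for 1 ≤ i ≤ 5) be the placements that put person i in their forbidden locker. Any j of these fix j positions, leaving (6−j)! ways to fill the rest, and there are C(5,j) ways to pick which j.
By inclusion–exclusion, the number of valid placements is Σ_{j=0}^{5} (−1)^j C(5,j)·(6−j)!.
Computing: 720 − 600 + 240 − 60 + 10 − 1 = 309.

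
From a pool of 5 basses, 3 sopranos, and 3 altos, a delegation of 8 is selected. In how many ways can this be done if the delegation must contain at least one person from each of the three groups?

Total 8-person selections from all 11: C(11,8) = 165.
Subtract selections that omit an entire group: no basses → C(6,8) = 0; no sopranos → C(8,8) = 1; no altos → C(8,8) = 1.
Add back selections omitting two groups (i.e. drawn from a single group): C(5,8) + C(3,8) + C(3,8) = 0.
By inclusion–exclusion: 165 − 2 + 0 = 163.

163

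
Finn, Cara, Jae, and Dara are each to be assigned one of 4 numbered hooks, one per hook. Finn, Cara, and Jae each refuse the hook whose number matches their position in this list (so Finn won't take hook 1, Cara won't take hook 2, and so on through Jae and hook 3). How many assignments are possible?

Let Aᵢ (for i ∈ {1, 2, 3}) be the placements that put person i in their forbidden hook. Any j of these fix j positions, leaving (4−j)! ways to fill the rest, and there are C(3,j) ways to pick which j.
By inclusion–exclusion, the number of valid placements is Σ_{j=0}^{3} (−1)^j C(3,j)·(4−j)!.
Computing: 24 − 18 + 6 − 1 = 11.

11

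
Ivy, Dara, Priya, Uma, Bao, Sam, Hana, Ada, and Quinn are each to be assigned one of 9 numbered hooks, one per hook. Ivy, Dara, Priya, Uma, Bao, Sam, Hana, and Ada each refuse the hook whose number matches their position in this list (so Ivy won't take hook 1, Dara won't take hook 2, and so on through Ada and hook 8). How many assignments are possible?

148329

Let Aᵢ (for 1 ≤ i ≤ 8) be the placements that put person i in their forbidden hook. Any j of these fix j positions, leaving (9−j)! ways to fill the rest, and there are C(8,j) ways to pick which j.
By inclusion–exclusion, the number of valid placements is Σ_{j=0}^{8} (−1)^j C(8,j)·(9−j)!.
Computing: 362880 − 322560 + 141120 − 40320 + 8400 − 1344 + 168 − 16 + 1 = 148329.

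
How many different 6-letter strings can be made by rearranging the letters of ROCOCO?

60

Letter multiplicities in ROCOCO: C×2, O×3, R×1.
The number of distinct arrangements is 6!/(3!·2!) = 720/12 = 60.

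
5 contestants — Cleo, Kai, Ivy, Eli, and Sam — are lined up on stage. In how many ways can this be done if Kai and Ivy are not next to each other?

72

Of the 5! = 120 arrangements, those with Kai and Ivy adjacent number 2 × 4! = 48 (treat the pair as a block with 2 internal orders).
So 120 − 48 = 72 arrangements keep them apart.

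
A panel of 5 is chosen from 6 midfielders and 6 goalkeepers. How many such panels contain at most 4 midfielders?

786

Split by how many midfielders are chosen (0 through 4).
Sum: C(6,0)·C(6,5) + C(6,1)·C(6,4) + C(6,2)·C(6,3) + C(6,3)·C(6,2) + C(6,4)·C(6,1) = 6 + 90 + 300 + 300 + 90 = 786.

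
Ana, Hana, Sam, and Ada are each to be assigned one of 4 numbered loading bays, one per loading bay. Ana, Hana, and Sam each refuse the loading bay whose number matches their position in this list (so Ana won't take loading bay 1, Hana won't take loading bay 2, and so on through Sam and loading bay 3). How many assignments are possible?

11

Let Aᵢ (for i ∈ {1, 2, 3}) be the placements that put person i in their forbidden loading bay. Any j of these fix j positions, leaving (4−j)! ways to fill the rest, and there are C(3,j) ways to pick which j.
By inclusion–exclusion, the number of valid placements is Σ_{j=0}^{3} (−1)^j C(3,j)·(4−j)!.
Computing: 24 − 18 + 6 − 1 = 11.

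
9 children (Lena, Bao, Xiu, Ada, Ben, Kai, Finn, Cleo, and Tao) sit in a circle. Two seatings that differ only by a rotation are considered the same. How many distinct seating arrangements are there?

40320

Fix one person's seat to break rotational symmetry; the remaining 8 people can be arranged in (8)! = 40320 ways.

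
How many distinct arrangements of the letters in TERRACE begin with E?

With the first slot taken by E, it remains to arrange the other 6 letters (TRRACE).
Those 6 letters have R appearing twice, giving (6)!/(2!) = 360.

360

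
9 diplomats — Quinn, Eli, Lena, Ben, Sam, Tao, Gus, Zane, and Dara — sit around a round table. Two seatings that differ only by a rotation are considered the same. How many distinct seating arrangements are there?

Around a circle, 9 distinct people have 9!/9 = (8)! = 40320 rotationally distinct seatings.

40320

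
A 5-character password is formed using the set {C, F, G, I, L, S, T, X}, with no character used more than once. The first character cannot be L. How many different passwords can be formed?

The first character has 8−1 = 7 choices (anything except L).
The remaining 4 characters are filled from the other 7 symbols without repetition: 7 × 6 × 5 × 4 = 840.
Total: 7 × 840 = 5880.

5880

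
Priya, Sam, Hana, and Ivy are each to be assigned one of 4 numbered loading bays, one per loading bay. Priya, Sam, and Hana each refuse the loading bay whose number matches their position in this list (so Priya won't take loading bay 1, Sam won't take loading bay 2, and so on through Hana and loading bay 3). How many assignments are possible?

11

Let Aᵢ (for i ∈ {1, 2, 3}) be the placements that put person i in their forbidden loading bay. Any j of these fix j positions, leaving (4−j)! ways to fill the rest, and there are C(3,j) ways to pick which j.
By inclusion–exclusion, the number of valid placements is Σ_{j=0}^{3} (−1)^j C(3,j)·(4−j)!.
Computing: 24 − 18 + 6 − 1 = 11.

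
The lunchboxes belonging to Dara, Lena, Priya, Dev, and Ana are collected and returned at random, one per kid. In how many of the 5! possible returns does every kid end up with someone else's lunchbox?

44

This is the derangement count D_5: permutations of 5 items with no fixed point.
By inclusion–exclusion this is Σ_{j=0}^{5} (−1)^j C(5,j)·(5−j)!.
Computing: 120 − 120 + 60 − 20 + 5 − 1 = 44.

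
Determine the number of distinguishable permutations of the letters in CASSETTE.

The 8 letters of CASSETTE have repeats: E appearing twice, S appearing twice, and T appearing twice.
Dividing 8! = 40320 by 2!·2!·2! = 8 for the repeated letters gives 5040.

5040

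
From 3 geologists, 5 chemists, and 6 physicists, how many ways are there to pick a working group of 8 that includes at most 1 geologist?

Split by how many geologists are chosen (0 through 1).
Sum: C(3,0)·C(11,8) + C(3,1)·C(11,7) = 165 + 990 = 1155.

1155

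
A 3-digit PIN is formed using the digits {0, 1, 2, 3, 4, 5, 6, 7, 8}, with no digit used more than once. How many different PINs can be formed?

This is a permutation of 3 out of 9: P(9,3) = 9!/6!.
9 × 8 × 7 = 504.

504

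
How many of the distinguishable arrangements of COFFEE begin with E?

Fix E in the first position and arrange the remaining 5 letters.
Those 5 letters have F appearing twice, giving (5)!/(2!) = 60.

60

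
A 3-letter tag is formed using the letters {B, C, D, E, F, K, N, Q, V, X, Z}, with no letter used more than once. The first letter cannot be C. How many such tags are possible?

The first letter has 11−1 = 10 choices (anything except C).
The remaining 2 letters are filled from the other 10 symbols without repetition: 10 × 9 = 90.
Total: 10 × 90 = 900.

900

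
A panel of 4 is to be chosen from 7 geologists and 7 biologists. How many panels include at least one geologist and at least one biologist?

With no constraint there are C(14,4) = 1001 possible selections.
Selections missing a whole group: no geologists → C(7,4) = 35; no biologists → C(7,4) = 35.
Both groups omitted at once is impossible, so 1001 − 70 = 931.

931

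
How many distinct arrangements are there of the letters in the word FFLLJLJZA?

15120

FFLLJLJZA has 9 letters with F appearing twice, J appearing twice, and L appearing 3 times.
The number of distinct arrangements is 9!/(3!·2!·2!) = 362880/24 = 15120.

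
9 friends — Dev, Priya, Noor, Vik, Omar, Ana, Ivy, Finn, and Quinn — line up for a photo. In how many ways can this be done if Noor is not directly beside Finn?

282240

There are 9! = 362880 arrangements in all. If Noor and Finn are adjacent, merging them into one block gives 2·(8)! = 80640 arrangements.
Complementary counting: 362880 − 80640 = 282240.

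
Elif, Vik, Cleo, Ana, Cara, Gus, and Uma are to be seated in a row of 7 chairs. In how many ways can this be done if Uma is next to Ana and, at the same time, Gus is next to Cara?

Treat {Uma,Ana} as one block (2 orders) and {Gus,Cara} as another (2 orders).
That leaves 5 units to arrange: 2 × 2 × 5! = 4 × 120 = 480.

480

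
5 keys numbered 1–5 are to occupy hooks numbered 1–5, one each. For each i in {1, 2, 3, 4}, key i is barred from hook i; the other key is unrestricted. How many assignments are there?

53

Let Aᵢ (for 1 ≤ i ≤ 4) be the placements that put key i in its forbidden hook. Any j of these fix j positions, leaving (5−j)! ways to fill the rest, and there are C(4,j) ways to pick which j.
By inclusion–exclusion, the number of valid placements is Σ_{j=0}^{4} (−1)^j C(4,j)·(5−j)!.
Computing: 120 − 96 + 36 − 8 + 1 = 53.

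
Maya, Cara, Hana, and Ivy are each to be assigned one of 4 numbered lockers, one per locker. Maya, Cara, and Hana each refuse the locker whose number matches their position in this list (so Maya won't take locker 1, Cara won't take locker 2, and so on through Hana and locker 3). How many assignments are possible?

11

Let Aᵢ (for i ∈ {1, 2, 3}) be the placements that put person i in their forbidden locker. Any j of these fix j positions, leaving (4−j)! ways to fill the rest, and there are C(3,j) ways to pick which j.
By inclusion–exclusion, the number of valid placements is Σ_{j=0}^{3} (−1)^j C(3,j)·(4−j)!.
Computing: 24 − 18 + 6 − 1 = 11.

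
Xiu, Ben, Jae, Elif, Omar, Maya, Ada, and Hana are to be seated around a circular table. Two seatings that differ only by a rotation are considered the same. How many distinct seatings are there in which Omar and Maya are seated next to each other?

1440

Glue Omar and Maya into a block (2 internal orders). Seating 7 units around a circle gives (6)! arrangements.
So 2 × (6)! = 2 × 720 = 1440.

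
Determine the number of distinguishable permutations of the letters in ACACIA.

60

Letter multiplicities in ACACIA: A×3, C×2, I×1.
Dividing 6! = 720 by 3!·2! = 12 for the repeated letters gives 60.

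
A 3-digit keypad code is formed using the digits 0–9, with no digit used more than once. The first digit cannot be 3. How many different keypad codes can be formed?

648

The first digit has 10−1 = 9 choices (anything except 3).
The remaining 2 digits are filled from the other 9 symbols without repetition: 9 × 8 = 72.
Total: 9 × 72 = 648.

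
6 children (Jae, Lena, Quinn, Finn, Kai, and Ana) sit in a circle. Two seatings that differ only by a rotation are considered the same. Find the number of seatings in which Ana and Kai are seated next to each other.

48

Treat {Ana, Kai} as one unit (2 internal orders) and seat the resulting 5 units around the table: (4)! circular arrangements.
So 2 × (4)! = 2 × 24 = 48.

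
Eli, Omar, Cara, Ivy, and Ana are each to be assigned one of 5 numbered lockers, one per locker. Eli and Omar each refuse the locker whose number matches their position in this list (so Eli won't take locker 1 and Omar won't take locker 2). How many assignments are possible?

78

Let Aᵢ (for i ∈ {1, 2}) be the placements that put person i in their forbidden locker. Any j of these fix j positions, leaving (5−j)! ways to fill the rest, and there are C(2,j) ways to pick which j.
By inclusion–exclusion, the number of valid placements is Σ_{j=0}^{2} (−1)^j C(2,j)·(5−j)!.
Computing: 120 − 48 + 6 = 78.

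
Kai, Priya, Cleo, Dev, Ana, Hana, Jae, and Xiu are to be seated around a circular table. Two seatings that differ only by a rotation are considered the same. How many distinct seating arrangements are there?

Around a circle, 8 distinct people have 8!/8 = (7)! = 5040 rotationally distinct seatings.

5040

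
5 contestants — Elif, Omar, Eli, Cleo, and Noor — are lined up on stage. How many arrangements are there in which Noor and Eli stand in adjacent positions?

Place the 3 others and the Noor-Eli pair as 4 objects in a line; the pair has 2 internal arrangements.
So the count is 2·(4)! = 48.

48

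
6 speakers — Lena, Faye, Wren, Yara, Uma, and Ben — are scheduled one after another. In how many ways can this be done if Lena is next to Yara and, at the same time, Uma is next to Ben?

Treat {Lena,Yara} as one block (2 orders) and {Uma,Ben} as another (2 orders).
That leaves 4 units to arrange: 2 × 2 × 4! = 4 × 24 = 96.

96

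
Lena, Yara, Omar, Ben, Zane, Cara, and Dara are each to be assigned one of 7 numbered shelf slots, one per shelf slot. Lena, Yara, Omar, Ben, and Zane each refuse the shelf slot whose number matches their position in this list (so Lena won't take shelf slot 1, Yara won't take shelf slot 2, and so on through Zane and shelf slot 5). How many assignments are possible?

Let Aᵢ (for 1 ≤ i ≤ 5) be the placements that put person i in their forbidden shelf slot. Any j of these fix j positions, leaving (7−j)! ways to fill the rest, and there are C(5,j) ways to pick which j.
By inclusion–exclusion, the number of valid placements is Σ_{j=0}^{5} (−1)^j C(5,j)·(7−j)!.
Computing: 5040 − 3600 + 1200 − 240 + 30 − 2 = 2428.

2428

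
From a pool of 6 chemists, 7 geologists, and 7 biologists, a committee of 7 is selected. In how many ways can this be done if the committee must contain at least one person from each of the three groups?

70658

With no constraint there are C(20,7) = 77520 possible selections.
Subtract selections that omit an entire group: no chemists → C(14,7) = 3432; no geologists → C(13,7) = 1716; no biologists → C(13,7) = 1716.
Add back selections omitting two groups (i.e. drawn from a single group): C(6,7) + C(7,7) + C(7,7) = 2.
By inclusion–exclusion: 77520 − 6864 + 2 = 70658.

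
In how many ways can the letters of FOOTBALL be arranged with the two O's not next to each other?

There are 8!/(2!·2!) = 10080 arrangements of FOOTBALL in total.
Arrangements with the O's together: treat OO as one letter, giving (7)!/(2!) = 2520.
Hence 10080 − 2520 = 7560.

7560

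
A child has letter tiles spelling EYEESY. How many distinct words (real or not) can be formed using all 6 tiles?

Letter multiplicities in EYEESY: E×3, S×1, Y×2.
Dividing 6! = 720 by 3!·2! = 12 for the repeated letters gives 60.

60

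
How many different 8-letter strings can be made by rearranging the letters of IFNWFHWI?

The 8 letters of IFNWFHWI have repeats: F appearing twice, I appearing twice, and W appearing twice.
So there are 8! / (2!·2!·2!) = 5040 distinguishable arrangements.

5040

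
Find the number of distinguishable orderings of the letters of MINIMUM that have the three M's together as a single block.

60

Treat the 3 copies of M as a single block. The multiset to arrange is then {MMM, I, I, N, U}, 5 items in all.
That gives (5)!/(2!) = 60 arrangements.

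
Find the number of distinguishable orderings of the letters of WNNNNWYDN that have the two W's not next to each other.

1176

There are 9!/(5!·2!) = 1512 arrangements of WNNNNWYDN in total.
Arrangements with the W's together: treat WW as one letter, giving (8)!/(5!) = 336.
Subtracting, 1512 − 336 = 1176 arrangements keep the W's apart.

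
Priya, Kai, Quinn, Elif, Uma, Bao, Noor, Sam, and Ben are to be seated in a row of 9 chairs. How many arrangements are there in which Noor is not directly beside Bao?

282240

Of the 9! = 362880 arrangements, those with Noor and Bao adjacent number 2 × 8! = 80640 (treat the pair as a block with 2 internal orders).
Complementary counting: 362880 − 80640 = 282240.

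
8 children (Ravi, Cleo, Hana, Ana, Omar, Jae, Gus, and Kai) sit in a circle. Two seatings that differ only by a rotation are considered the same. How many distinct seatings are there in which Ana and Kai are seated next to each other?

Treat {Ana, Kai} as one unit (2 internal orders) and seat the resulting 7 units around the table: (6)! circular arrangements.
So 2 × (6)! = 2 × 720 = 1440.

1440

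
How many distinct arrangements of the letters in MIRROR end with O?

Fix O in the last position and arrange the remaining 5 letters.
Those 5 letters have R appearing 3 times, giving (5)!/(3!) = 20.

20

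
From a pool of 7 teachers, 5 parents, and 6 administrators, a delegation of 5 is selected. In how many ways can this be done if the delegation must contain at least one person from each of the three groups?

With no constraint there are C(18,5) = 8568 possible selections.
Subtract selections that omit an entire group: no teachers → C(11,5) = 462; no parents → C(13,5) = 1287; no administrators → C(12,5) = 792.
Add back selections omitting two groups (i.e. drawn from a single group): C(7,5) + C(5,5) + C(6,5) = 28.
By inclusion–exclusion: 8568 − 2541 + 28 = 6055.

6055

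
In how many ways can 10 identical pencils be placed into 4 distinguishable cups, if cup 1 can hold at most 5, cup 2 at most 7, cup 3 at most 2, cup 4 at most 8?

121

By stars and bars, unrestricted non-negative solutions to x_1+…+x_4 = 10 number C(10+3,3) = 286.
Subtract solutions that violate a single cap (substitute x_i' = x_i − (cap_i+1)): x_1 ≥ 6 gives C(7,3) = 35; x_2 ≥ 8 gives C(5,3) = 10; x_3 ≥ 3 gives C(10,3) = 120; x_4 ≥ 9 gives C(4,3) = 4. Together 169.
Add back pairs where two caps are both exceeded: 0 + 4 + 0 + 0 + 0 + 0 = 4.
By inclusion–exclusion the count is 286 − 169 + 4 = 121.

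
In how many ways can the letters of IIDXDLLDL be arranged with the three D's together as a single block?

420

Treat the 3 copies of D as a single block. The multiset to arrange is then {DDD, I, I, L, L, L, X}, 7 items in all.
That gives (7)!/(3!·2!) = 420 arrangements.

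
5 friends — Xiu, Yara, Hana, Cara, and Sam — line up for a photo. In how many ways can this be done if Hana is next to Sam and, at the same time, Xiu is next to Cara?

Treat {Hana,Sam} as one block (2 orders) and {Xiu,Cara} as another (2 orders).
That leaves 3 units to arrange: 2 × 2 × 3! = 4 × 6 = 24.

24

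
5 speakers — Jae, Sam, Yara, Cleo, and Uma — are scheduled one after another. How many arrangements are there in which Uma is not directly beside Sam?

72

There are 5! = 120 arrangements in all. If Uma and Sam are adjacent, merging them into one block gives 2·(4)! = 48 arrangements.
Complementary counting: 120 − 48 = 72.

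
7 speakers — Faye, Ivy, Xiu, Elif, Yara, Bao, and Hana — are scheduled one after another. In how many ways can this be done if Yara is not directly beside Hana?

3600

Of the 7! = 5040 arrangements, those with Yara and Hana adjacent number 2 × 6! = 1440 (treat the pair as a block with 2 internal orders).
Complementary counting: 5040 − 1440 = 3600.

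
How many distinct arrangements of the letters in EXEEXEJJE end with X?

168

With the last slot taken by X, it remains to arrange the other 8 letters (EEEXEJJE).
Those 8 letters have E appearing 5 times and J appearing twice, giving (8)!/(5!·2!) = 168.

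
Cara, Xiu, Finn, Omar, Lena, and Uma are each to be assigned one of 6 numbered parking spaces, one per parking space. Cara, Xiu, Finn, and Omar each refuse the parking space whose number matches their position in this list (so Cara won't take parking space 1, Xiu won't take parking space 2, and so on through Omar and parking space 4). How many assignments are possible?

Let Aᵢ (for 1 ≤ i ≤ 4) be the placements that put person i in their forbidden parking space. Any j of these fix j positions, leaving (6−j)! ways to fill the rest, and there are C(4,j) ways to pick which j.
By inclusion–exclusion, the number of valid placements is Σ_{j=0}^{4} (−1)^j C(4,j)·(6−j)!.
Computing: 720 − 480 + 144 − 24 + 2 = 362.

362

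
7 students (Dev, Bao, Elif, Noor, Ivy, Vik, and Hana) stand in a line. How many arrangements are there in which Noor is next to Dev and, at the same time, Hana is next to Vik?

480

Treat {Noor,Dev} as one block (2 orders) and {Hana,Vik} as another (2 orders).
That leaves 5 units to arrange: 2 × 2 × 5! = 4 × 120 = 480.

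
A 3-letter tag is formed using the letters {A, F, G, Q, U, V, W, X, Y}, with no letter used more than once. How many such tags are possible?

504

With no repetition, fill the 3 letters in order: 9 choices, then 8, down to 7.
That product is 9 × 8 × 7 = 504.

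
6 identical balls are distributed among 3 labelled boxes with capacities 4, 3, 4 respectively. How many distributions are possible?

16

By stars and bars, unrestricted non-negative solutions to x_1+…+x_3 = 6 number C(6+2,2) = 28.
Subtract solutions that violate a single cap (substitute x_i' = x_i − (cap_i+1)): x_1 ≥ 5 gives C(3,2) = 3; x_2 ≥ 4 gives C(4,2) = 6; x_3 ≥ 5 gives C(3,2) = 3. Together 12.
No two caps can be exceeded simultaneously, so the pair terms are all 0.
By inclusion–exclusion the count is 28 − 12 + 0 = 16.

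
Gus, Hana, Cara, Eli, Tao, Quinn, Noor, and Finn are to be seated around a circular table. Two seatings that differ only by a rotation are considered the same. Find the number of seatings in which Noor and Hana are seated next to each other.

1440

Glue Noor and Hana into a block (2 internal orders). Seating 7 units around a circle gives (6)! arrangements.
So 2 × (6)! = 2 × 720 = 1440.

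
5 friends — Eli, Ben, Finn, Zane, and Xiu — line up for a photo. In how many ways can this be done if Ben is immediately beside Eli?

48

Glue Ben and Eli into one block (2 internal orders), leaving 4 units to arrange in a row.
So the count is 2·(4)! = 48.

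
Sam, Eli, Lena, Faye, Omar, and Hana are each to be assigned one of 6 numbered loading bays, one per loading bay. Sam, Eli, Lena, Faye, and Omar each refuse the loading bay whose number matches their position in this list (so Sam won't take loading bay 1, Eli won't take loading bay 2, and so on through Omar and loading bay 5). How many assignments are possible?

309

Let Aᵢ (for 1 ≤ i ≤ 5) be the placements that put person i in their forbidden loading bay. Any j of these fix j positions, leaving (6−j)! ways to fill the rest, and there are C(5,j) ways to pick which j.
By inclusion–exclusion, the number of valid placements is Σ_{j=0}^{5} (−1)^j C(5,j)·(6−j)!.
Computing: 720 − 600 + 240 − 60 + 10 − 1 = 309.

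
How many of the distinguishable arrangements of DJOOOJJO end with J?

Fix J in the last position and arrange the remaining 7 letters.
Those 7 letters have J appearing twice and O appearing 4 times, giving (7)!/(4!·2!) = 105.

105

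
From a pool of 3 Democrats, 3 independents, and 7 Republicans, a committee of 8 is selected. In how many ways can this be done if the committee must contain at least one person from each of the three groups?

With no constraint there are C(13,8) = 1287 possible selections.
Selections missing a whole group: no Democrats → C(10,8) = 45; no independents → C(10,8) = 45; no Republicans → C(6,8) = 0.
Add back selections omitting two groups (i.e. drawn from a single group): C(3,8) + C(3,8) + C(7,8) = 0.
By inclusion–exclusion: 1287 − 90 + 0 = 1197.

1197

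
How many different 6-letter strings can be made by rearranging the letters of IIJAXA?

Letter multiplicities in IIJAXA: A×2, I×2, J×1, X×1.
So there are 6! / (2!·2!) = 180 distinguishable arrangements.

180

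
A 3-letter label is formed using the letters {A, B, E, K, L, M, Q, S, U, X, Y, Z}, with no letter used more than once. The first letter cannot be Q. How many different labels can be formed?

1210

The first letter has 12−1 = 11 choices (anything except Q).
The remaining 2 letters are filled from the other 11 symbols without repetition: 11 × 10 = 110.
Total: 11 × 110 = 1210.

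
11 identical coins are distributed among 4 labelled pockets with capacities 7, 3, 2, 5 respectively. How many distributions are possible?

Without the upper bounds there are C(14,3) = 364 ways to split 11 among 4 pockets.
Subtract solutions that violate a single cap (substitute x_i' = x_i − (cap_i+1)): x_1 ≥ 8 gives C(6,3) = 20; x_2 ≥ 4 gives C(10,3) = 120; x_3 ≥ 3 gives C(11,3) = 165; x_4 ≥ 6 gives C(8,3) = 56. Together 361.
Add back pairs where two caps are both exceeded: 0 + 1 + 0 + 35 + 4 + 10 = 50.
By inclusion–exclusion the count is 364 − 361 + 50 = 53.

53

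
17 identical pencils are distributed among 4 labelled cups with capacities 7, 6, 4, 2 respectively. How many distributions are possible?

Ignoring the caps, the number of non-negative solutions to x_1+…+x_4 = 17 is C(20,3) = 1140.
Subtract solutions that violate a single cap (substitute x_i' = x_i − (cap_i+1)): x_1 ≥ 8 gives C(12,3) = 220; x_2 ≥ 7 gives C(13,3) = 286; x_3 ≥ 5 gives C(15,3) = 455; x_4 ≥ 3 gives C(17,3) = 680. Together 1641.
Add back pairs where two caps are both exceeded: 10 + 35 + 84 + 56 + 120 + 220 = 525.
Subtract triples: 0 + 0 + 4 + 10 = 14.
By inclusion–exclusion the count is 1140 − 1641 + 525 − 14 = 10.

10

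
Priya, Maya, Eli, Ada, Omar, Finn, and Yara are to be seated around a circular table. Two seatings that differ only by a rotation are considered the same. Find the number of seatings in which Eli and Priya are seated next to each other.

240

Glue Eli and Priya into a block (2 internal orders). Seating 6 units around a circle gives (5)! arrangements.
So 2 × (5)! = 2 × 120 = 240.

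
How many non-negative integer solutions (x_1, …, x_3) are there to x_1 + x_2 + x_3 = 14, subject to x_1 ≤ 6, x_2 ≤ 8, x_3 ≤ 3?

By stars and bars, unrestricted non-negative solutions to x_1+…+x_3 = 14 number C(14+2,2) = 120.
Subtract solutions that violate a single cap (substitute x_i' = x_i − (cap_i+1)): x_1 ≥ 7 gives C(9,2) = 36; x_2 ≥ 9 gives C(7,2) = 21; x_3 ≥ 4 gives C(12,2) = 66. Together 123.
Add back pairs where two caps are both exceeded: 0 + 10 + 3 = 13.
By inclusion–exclusion the count is 120 − 123 + 13 = 10.

10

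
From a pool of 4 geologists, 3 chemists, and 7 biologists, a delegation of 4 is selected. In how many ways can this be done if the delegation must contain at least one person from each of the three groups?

462

With no constraint there are C(14,4) = 1001 possible selections.
Selections missing a whole group: no geologists → C(10,4) = 210; no chemists → C(11,4) = 330; no biologists → C(7,4) = 35.
Add back selections omitting two groups (i.e. drawn from a single group): C(4,4) + C(3,4) + C(7,4) = 36.
By inclusion–exclusion: 1001 − 575 + 36 = 462.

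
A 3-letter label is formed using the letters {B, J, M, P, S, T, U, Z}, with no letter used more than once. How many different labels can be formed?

336

Choose and order 3 of the 8 symbols: the first letter has 8 options, the next 7, then 6.
That product is 8 × 7 × 6 = 336.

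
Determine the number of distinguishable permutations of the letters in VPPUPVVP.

Letter multiplicities in VPPUPVVP: P×4, U×1, V×3.
The number of distinct arrangements is 8!/(4!·3!) = 40320/144 = 280.

280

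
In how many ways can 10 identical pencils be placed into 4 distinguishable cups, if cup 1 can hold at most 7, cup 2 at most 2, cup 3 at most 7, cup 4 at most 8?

142

Without the upper bounds there are C(13,3) = 286 ways to split 10 among 4 cups.
Subtract solutions that violate a single cap (substitute x_i' = x_i − (cap_i+1)): x_1 ≥ 8 gives C(5,3) = 10; x_2 ≥ 3 gives C(10,3) = 120; x_3 ≥ 8 gives C(5,3) = 10; x_4 ≥ 9 gives C(4,3) = 4. Together 144.
No two caps can be exceeded simultaneously, so the pair terms are all 0.
By inclusion–exclusion the count is 286 − 144 + 0 = 142.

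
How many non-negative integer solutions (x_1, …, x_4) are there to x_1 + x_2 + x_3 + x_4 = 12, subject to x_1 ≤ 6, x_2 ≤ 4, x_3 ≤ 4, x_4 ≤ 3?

Ignoring the caps, the number of non-negative solutions to x_1+…+x_4 = 12 is C(15,3) = 455.
Subtract solutions that violate a single cap (substitute x_i' = x_i − (cap_i+1)): x_1 ≥ 7 gives C(8,3) = 56; x_2 ≥ 5 gives C(10,3) = 120; x_3 ≥ 5 gives C(10,3) = 120; x_4 ≥ 4 gives C(11,3) = 165. Together 461.
Add back pairs where two caps are both exceeded: 1 + 1 + 4 + 10 + 20 + 20 = 56.
By inclusion–exclusion the count is 455 − 461 + 56 = 50.

50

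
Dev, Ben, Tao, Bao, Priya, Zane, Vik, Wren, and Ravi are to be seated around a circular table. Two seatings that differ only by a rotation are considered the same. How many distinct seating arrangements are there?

Seat Dev anywhere (absorbing the rotational symmetry), then permute the other 8: (8)! = 40320.

40320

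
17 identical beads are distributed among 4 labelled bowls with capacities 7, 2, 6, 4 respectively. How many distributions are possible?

10

Without the upper bounds there are C(20,3) = 1140 ways to split 17 among 4 bowls.
Subtract solutions that violate a single cap (substitute x_i' = x_i − (cap_i+1)): x_1 ≥ 8 gives C(12,3) = 220; x_2 ≥ 3 gives C(17,3) = 680; x_3 ≥ 7 gives C(13,3) = 286; x_4 ≥ 5 gives C(15,3) = 455. Together 1641.
Add back pairs where two caps are both exceeded: 84 + 10 + 35 + 120 + 220 + 56 = 525.
Subtract triples: 0 + 4 + 0 + 10 = 14.
By inclusion–exclusion the count is 1140 − 1641 + 525 − 14 = 10.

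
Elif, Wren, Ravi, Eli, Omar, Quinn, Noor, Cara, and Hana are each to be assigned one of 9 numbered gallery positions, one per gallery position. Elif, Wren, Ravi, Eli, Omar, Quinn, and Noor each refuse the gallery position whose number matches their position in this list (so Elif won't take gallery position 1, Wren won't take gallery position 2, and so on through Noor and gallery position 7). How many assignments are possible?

165016

Let Aᵢ (for 1 ≤ i ≤ 7) be the placements that put person i in their forbidden gallery position. Any j of these fix j positions, leaving (9−j)! ways to fill the rest, and there are C(7,j) ways to pick which j.
By inclusion–exclusion, the number of valid placements is Σ_{j=0}^{7} (−1)^j C(7,j)·(9−j)!.
Computing: 362880 − 282240 + 105840 − 25200 + 4200 − 504 + 42 − 2 = 165016.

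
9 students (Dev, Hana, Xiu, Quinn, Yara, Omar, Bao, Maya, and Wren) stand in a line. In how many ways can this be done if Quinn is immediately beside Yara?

Treat {Quinn, Yara} as a single unit. There are 8 units to order, and the pair itself can be ordered 2 ways.
That gives 2 × 8! = 2 × 40320 = 80640.

80640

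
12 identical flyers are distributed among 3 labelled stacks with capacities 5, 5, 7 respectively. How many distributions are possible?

21

Without the upper bounds there are C(14,2) = 91 ways to split 12 among 3 stacks.
Subtract solutions that violate a single cap (substitute x_i' = x_i − (cap_i+1)): x_1 ≥ 6 gives C(8,2) = 28; x_2 ≥ 6 gives C(8,2) = 28; x_3 ≥ 8 gives C(6,2) = 15. Together 71.
Add back pairs where two caps are both exceeded: 1 + 0 + 0 = 1.
By inclusion–exclusion the count is 91 − 71 + 1 = 21.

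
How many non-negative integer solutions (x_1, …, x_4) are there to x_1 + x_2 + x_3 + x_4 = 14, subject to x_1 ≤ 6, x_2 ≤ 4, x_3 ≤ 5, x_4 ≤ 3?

Without the upper bounds there are C(17,3) = 680 ways to split 14 among 4 variables.
Subtract solutions that violate a single cap (substitute x_i' = x_i − (cap_i+1)): x_1 ≥ 7 gives C(10,3) = 120; x_2 ≥ 5 gives C(12,3) = 220; x_3 ≥ 6 gives C(11,3) = 165; x_4 ≥ 4 gives C(13,3) = 286. Together 791.
Add back pairs where two caps are both exceeded: 10 + 4 + 20 + 20 + 56 + 35 = 145.
By inclusion–exclusion the count is 680 − 791 + 145 = 34.

34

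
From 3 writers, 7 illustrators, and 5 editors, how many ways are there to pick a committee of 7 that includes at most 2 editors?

Split by how many editors are chosen (0 through 2).
Sum: C(5,0)·C(10,7) + C(5,1)·C(10,6) + C(5,2)·C(10,5) = 120 + 1050 + 2520 = 3690.

3690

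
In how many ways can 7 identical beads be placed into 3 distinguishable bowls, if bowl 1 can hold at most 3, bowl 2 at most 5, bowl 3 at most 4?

17

By stars and bars, unrestricted non-negative solutions to x_1+…+x_3 = 7 number C(7+2,2) = 36.
Subtract solutions that violate a single cap (substitute x_i' = x_i − (cap_i+1)): x_1 ≥ 4 gives C(5,2) = 10; x_2 ≥ 6 gives C(3,2) = 3; x_3 ≥ 5 gives C(4,2) = 6. Together 19.
No two caps can be exceeded simultaneously, so the pair terms are all 0.
By inclusion–exclusion the count is 36 − 19 + 0 = 17.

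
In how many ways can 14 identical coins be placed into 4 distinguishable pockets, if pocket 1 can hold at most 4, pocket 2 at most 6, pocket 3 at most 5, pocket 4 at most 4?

By stars and bars, unrestricted non-negative solutions to x_1+…+x_4 = 14 number C(14+3,3) = 680.
Subtract solutions that violate a single cap (substitute x_i' = x_i − (cap_i+1)): x_1 ≥ 5 gives C(12,3) = 220; x_2 ≥ 7 gives C(10,3) = 120; x_3 ≥ 6 gives C(11,3) = 165; x_4 ≥ 5 gives C(12,3) = 220. Together 725.
Add back pairs where two caps are both exceeded: 10 + 20 + 35 + 4 + 10 + 20 = 99.
By inclusion–exclusion the count is 680 − 725 + 99 = 54.

54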